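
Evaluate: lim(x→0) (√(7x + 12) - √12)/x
This is a standard limit.

Factor or rationalize the expression:
  lim(x→0) (√(7x + 12) - √12)/x = 7·sqrt(3)/12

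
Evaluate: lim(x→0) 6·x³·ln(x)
This is a 0·∞ indeterminate form.

Rewrite 0·∞ as a quotient (0/0 or ∞/∞ form), then apply L'Hôpital's rule:
  lim(x→0) 6·x³·ln(x) = 0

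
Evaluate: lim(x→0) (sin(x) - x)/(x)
This is a 0/0 indeterminate form.

Apply L'Hôpital's rule: differentiate numerator and denominator separately.
  f(x) = -x + sin(x)   ⇒   f'(x) = cos(x) - 1
  g(x) = x   ⇒   g'(x) = 1
  lim(x→0) f'(x)/g'(x) = lim(x→0) (cos(x) - 1)/(1)
  = 0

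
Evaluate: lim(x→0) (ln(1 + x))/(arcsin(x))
This is a 0/0 indeterminate form.

Apply L'Hôpital's rule: differentiate numerator and denominator separately.
  f(x) = ln(x + 1)   ⇒   f'(x) = 1/(x + 1)
  g(x) = asin(x)   ⇒   g'(x) = 1/sqrt(1 - x^2)
  lim(x→0) f'(x)/g'(x) = lim(x→0) (1/(x + 1))/(1/sqrt(1 - x^2))
  = 1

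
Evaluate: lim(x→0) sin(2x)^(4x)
This is an exponential indeterminate form.

For exponential indeterminate forms, take the natural log:
  Let L = lim(x→0) sin(2x)^(4x)
  Then ln(L) = lim(x→0) [exponent × ln(base)]
  Evaluate using L'Hôpital or standard limits, then exponentiate.
  L = 1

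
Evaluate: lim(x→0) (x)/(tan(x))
This is a 0/0 indeterminate form.

Apply L'Hôpital's rule: differentiate numerator and denominator separately.
  f(x) = x   ⇒   f'(x) = 1
  g(x) = tan(x)   ⇒   g'(x) = tan(x)^2 + 1
  lim(x→0) f'(x)/g'(x) = lim(x→0) (1)/(tan(x)^2 + 1)
  = 1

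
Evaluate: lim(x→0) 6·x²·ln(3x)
This is a 0·∞ indeterminate form.

Rewrite 0·∞ as a quotient (0/0 or ∞/∞ form), then apply L'Hôpital's rule:
  lim(x→0) 6·x²·ln(3x) = 0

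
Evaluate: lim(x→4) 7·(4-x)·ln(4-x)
This is a 0·∞ indeterminate form.

Rewrite 0·∞ as a quotient (0/0 or ∞/∞ form), then apply L'Hôpital's rule:
  lim(x→4) 7·(4-x)·ln(4-x) = 0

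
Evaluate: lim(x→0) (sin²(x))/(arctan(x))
This is a 0/0 indeterminate form.

Apply L'Hôpital's rule: differentiate numerator and denominator separately.
  f(x) = sin(x)^2   ⇒   f'(x) = 2·sin(x)·cos(x)
  g(x) = atan(x)   ⇒   g'(x) = 1/(x^2 + 1)
  lim(x→0) f'(x)/g'(x) = lim(x→0) (2·sin(x)·cos(x))/(1/(x^2 + 1))
  = 0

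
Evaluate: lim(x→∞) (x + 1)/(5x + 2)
This is an ∞/∞ indeterminate form.

Apply L'Hôpital's rule: differentiate numerator and denominator separately.
  f(x) = x + 1   ⇒   f'(x) = 1
  g(x) = 5·x + 2   ⇒   g'(x) = 5
  lim(x→∞) f'(x)/g'(x) = lim(x→∞) (1)/(5)
  = 1/5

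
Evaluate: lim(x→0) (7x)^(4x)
This is an exponential indeterminate form.

For exponential indeterminate forms, take the natural log:
  Let L = lim(x→0) (7x)^(4x)
  Then ln(L) = lim(x→0) [exponent × ln(base)]
  Evaluate using L'Hôpital or standard limits, then exponentiate.
  L = 1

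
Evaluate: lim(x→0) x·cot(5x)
This is a 0·∞ indeterminate form.

Rewrite 0·∞ as a quotient (0/0 or ∞/∞ form), then apply L'Hôpital's rule:
  lim(x→0) x·cot(5x) = 1/5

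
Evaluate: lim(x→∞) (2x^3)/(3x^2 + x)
This is an ∞/∞ indeterminate form.

Apply L'Hôpital's rule: differentiate numerator and denominator separately.
  f(x) = 2·x^3   ⇒   f'(x) = 6·x^2
  g(x) = 3·x^2 + x   ⇒   g'(x) = 6·x + 1
  lim(x→∞) f'(x)/g'(x) = lim(x→∞) (6·x^2)/(6·x + 1)
  = ∞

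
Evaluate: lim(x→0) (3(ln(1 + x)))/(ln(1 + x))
This is a 0/0 indeterminate form.

Apply L'Hôpital's rule: differentiate numerator and denominator separately.
  f(x) = 3·ln(x + 1)   ⇒   f'(x) = 3/(x + 1)
  g(x) = ln(x + 1)   ⇒   g'(x) = 1/(x + 1)
  lim(x→0) f'(x)/g'(x) = lim(x→0) (3/(x + 1))/(1/(x + 1))
  = 3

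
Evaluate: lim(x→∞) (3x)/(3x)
This is an ∞/∞ indeterminate form.

Apply L'Hôpital's rule: differentiate numerator and denominator separately.
  f(x) = 3·x   ⇒   f'(x) = 3
  g(x) = 3·x   ⇒   g'(x) = 3
  lim(x→∞) f'(x)/g'(x) = lim(x→∞) (3)/(3)
  = 1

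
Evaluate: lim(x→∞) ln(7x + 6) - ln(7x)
This is an ∞-∞ indeterminate form.

Combine fractions or rationalize to convert ∞-∞ to 0/0 form:
  lim(x→∞) ln(7x + 6) - ln(7x) = 0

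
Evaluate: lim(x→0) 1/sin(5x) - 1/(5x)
This is an ∞-∞ indeterminate form.

Combine fractions or rationalize to convert ∞-∞ to 0/0 form:
  lim(x→0) 1/sin(5x) - 1/(5x) = 0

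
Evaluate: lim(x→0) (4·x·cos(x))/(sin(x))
This is a 0/0 indeterminate form.

Apply L'Hôpital's rule: differentiate numerator and denominator separately.
  f(x) = 4·x·cos(x)   ⇒   f'(x) = -4·x·sin(x) + 4·cos(x)
  g(x) = sin(x)   ⇒   g'(x) = cos(x)
  lim(x→0) f'(x)/g'(x) = lim(x→0) (-4·x·sin(x) + 4·cos(x))/(cos(x))
  = 4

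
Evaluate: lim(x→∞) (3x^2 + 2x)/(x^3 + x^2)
This is an ∞/∞ indeterminate form.

Apply L'Hôpital's rule: differentiate numerator and denominator separately.
  f(x) = 3·x^2 + 2·x   ⇒   f'(x) = 6·x + 2
  g(x) = x^3 + x^2   ⇒   g'(x) = 3·x^2 + 2·x
  lim(x→∞) f'(x)/g'(x) = lim(x→∞) (6·x + 2)/(3·x^2 + 2·x)
  = 0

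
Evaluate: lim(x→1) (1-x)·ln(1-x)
This is a 0·∞ indeterminate form.

Rewrite 0·∞ as a quotient (0/0 or ∞/∞ form), then apply L'Hôpital's rule:
  lim(x→1) (1-x)·ln(1-x) = 0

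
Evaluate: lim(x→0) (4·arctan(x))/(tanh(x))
This is a 0/0 indeterminate form.

Apply L'Hôpital's rule: differentiate numerator and denominator separately.
  f(x) = 4·atan(x)   ⇒   f'(x) = 4/(x^2 + 1)
  g(x) = tanh(x)   ⇒   g'(x) = 1 - tanh(x)^2
  lim(x→0) f'(x)/g'(x) = lim(x→0) (4/(x^2 + 1))/(1 - tanh(x)^2)
  = 4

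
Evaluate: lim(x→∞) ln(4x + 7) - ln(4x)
This is an ∞-∞ indeterminate form.

Combine fractions or rationalize to convert ∞-∞ to 0/0 form:
  lim(x→∞) ln(4x + 7) - ln(4x) = 0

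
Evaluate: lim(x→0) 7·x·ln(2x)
This is a 0·∞ indeterminate form.

Rewrite 0·∞ as a quotient (0/0 or ∞/∞ form), then apply L'Hôpital's rule:
  lim(x→0) 7·x·ln(2x) = 0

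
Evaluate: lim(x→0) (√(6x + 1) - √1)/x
This is a standard limit.

Factor or rationalize the expression:
  lim(x→0) (√(6x + 1) - √1)/x = 3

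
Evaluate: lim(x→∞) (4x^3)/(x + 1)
This is an ∞/∞ indeterminate form.

Apply L'Hôpital's rule: differentiate numerator and denominator separately.
  f(x) = 4·x^3   ⇒   f'(x) = 12·x^2
  g(x) = x + 1   ⇒   g'(x) = 1
  lim(x→∞) f'(x)/g'(x) = lim(x→∞) (12·x^2)/(1)
  = ∞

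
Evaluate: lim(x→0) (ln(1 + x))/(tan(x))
This is a 0/0 indeterminate form.

Apply L'Hôpital's rule: differentiate numerator and denominator separately.
  f(x) = ln(x + 1)   ⇒   f'(x) = 1/(x + 1)
  g(x) = tan(x)   ⇒   g'(x) = tan(x)^2 + 1
  lim(x→0) f'(x)/g'(x) = lim(x→0) (1/(x + 1))/(tan(x)^2 + 1)
  = 1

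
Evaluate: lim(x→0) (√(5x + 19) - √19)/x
This is a standard limit.

Factor or rationalize the expression:
  lim(x→0) (√(5x + 19) - √19)/x = 5·sqrt(19)/38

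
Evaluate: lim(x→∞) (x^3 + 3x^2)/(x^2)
This is an ∞/∞ indeterminate form.

Apply L'Hôpital's rule: differentiate numerator and denominator separately.
  f(x) = x^3 + 3·x^2   ⇒   f'(x) = 3·x^2 + 6·x
  g(x) = x^2   ⇒   g'(x) = 2·x
  lim(x→∞) f'(x)/g'(x) = lim(x→∞) (3·x^2 + 6·x)/(2·x)
  = ∞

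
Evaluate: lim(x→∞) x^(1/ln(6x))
This is an exponential indeterminate form.

For exponential indeterminate forms, take the natural log:
  Let L = lim(x→∞) x^(1/ln(6x))
  Then ln(L) = lim(x→∞) [exponent × ln(base)]
  Evaluate using L'Hôpital or standard limits, then exponentiate.
  L = e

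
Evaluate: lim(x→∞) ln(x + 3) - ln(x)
This is an ∞-∞ indeterminate form.

Combine fractions or rationalize to convert ∞-∞ to 0/0 form:
  lim(x→∞) ln(x + 3) - ln(x) = 0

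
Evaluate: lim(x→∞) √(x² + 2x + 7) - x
This is an ∞-∞ indeterminate form.

Combine fractions or rationalize to convert ∞-∞ to 0/0 form:
  lim(x→∞) √(x² + 2x + 7) - x = 1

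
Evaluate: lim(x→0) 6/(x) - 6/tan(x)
This is an ∞-∞ indeterminate form.

Combine fractions or rationalize to convert ∞-∞ to 0/0 form:
  lim(x→0) 6/(x) - 6/tan(x) = 0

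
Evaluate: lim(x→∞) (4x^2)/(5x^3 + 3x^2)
This is an ∞/∞ indeterminate form.

Apply L'Hôpital's rule: differentiate numerator and denominator separately.
  f(x) = 4·x^2   ⇒   f'(x) = 8·x
  g(x) = 5·x^3 + 3·x^2   ⇒   g'(x) = 15·x^2 + 6·x
  lim(x→∞) f'(x)/g'(x) = lim(x→∞) (8·x)/(15·x^2 + 6·x)
  = 0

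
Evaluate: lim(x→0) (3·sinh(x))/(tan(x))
This is a 0/0 indeterminate form.

Apply L'Hôpital's rule: differentiate numerator and denominator separately.
  f(x) = 3·sinh(x)   ⇒   f'(x) = 3·cosh(x)
  g(x) = tan(x)   ⇒   g'(x) = tan(x)^2 + 1
  lim(x→0) f'(x)/g'(x) = lim(x→0) (3·cosh(x))/(tan(x)^2 + 1)
  = 3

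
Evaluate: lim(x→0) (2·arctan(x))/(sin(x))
This is a 0/0 indeterminate form.

Apply L'Hôpital's rule: differentiate numerator and denominator separately.
  f(x) = 2·atan(x)   ⇒   f'(x) = 2/(x^2 + 1)
  g(x) = sin(x)   ⇒   g'(x) = cos(x)
  lim(x→0) f'(x)/g'(x) = lim(x→0) (2/(x^2 + 1))/(cos(x))
  = 2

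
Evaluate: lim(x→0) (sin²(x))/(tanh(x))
This is a 0/0 indeterminate form.

Apply L'Hôpital's rule: differentiate numerator and denominator separately.
  f(x) = sin(x)^2   ⇒   f'(x) = 2·sin(x)·cos(x)
  g(x) = tanh(x)   ⇒   g'(x) = 1 - tanh(x)^2
  lim(x→0) f'(x)/g'(x) = lim(x→0) (2·sin(x)·cos(x))/(1 - tanh(x)^2)
  = 0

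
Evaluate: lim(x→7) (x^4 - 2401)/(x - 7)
This is a standard limit.

Factor or rationalize the expression:
  lim(x→7) (x^4 - 2401)/(x - 7) = 1372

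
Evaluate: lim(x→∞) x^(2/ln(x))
This is an exponential indeterminate form.

For exponential indeterminate forms, take the natural log:
  Let L = lim(x→∞) x^(2/ln(x))
  Then ln(L) = lim(x→∞) [exponent × ln(base)]
  Evaluate using L'Hôpital or standard limits, then exponentiate.
  L = e²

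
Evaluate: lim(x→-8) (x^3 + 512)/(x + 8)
This is a standard limit.

Factor or rationalize the expression:
  lim(x→-8) (x^3 + 512)/(x + 8) = 192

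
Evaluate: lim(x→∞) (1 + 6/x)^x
This is an exponential indeterminate form.

For exponential indeterminate forms, take the natural log:
  Let L = lim(x→∞) (1 + 6/x)^x
  Then ln(L) = lim(x→∞) [exponent × ln(base)]
  Evaluate using L'Hôpital or standard limits, then exponentiate.
  L = e^(6)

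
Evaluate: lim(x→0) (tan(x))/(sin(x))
This is a 0/0 indeterminate form.

Apply L'Hôpital's rule: differentiate numerator and denominator separately.
  f(x) = tan(x)   ⇒   f'(x) = tan(x)^2 + 1
  g(x) = sin(x)   ⇒   g'(x) = cos(x)
  lim(x→0) f'(x)/g'(x) = lim(x→0) (tan(x)^2 + 1)/(cos(x))
  = 1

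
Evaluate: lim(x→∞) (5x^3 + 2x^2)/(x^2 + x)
This is an ∞/∞ indeterminate form.

Apply L'Hôpital's rule: differentiate numerator and denominator separately.
  f(x) = 5·x^3 + 2·x^2   ⇒   f'(x) = 15·x^2 + 4·x
  g(x) = x^2 + x   ⇒   g'(x) = 2·x + 1
  lim(x→∞) f'(x)/g'(x) = lim(x→∞) (15·x^2 + 4·x)/(2·x + 1)
  = ∞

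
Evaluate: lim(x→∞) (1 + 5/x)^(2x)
This is an exponential indeterminate form.

For exponential indeterminate forms, take the natural log:
  Let L = lim(x→∞) (1 + 5/x)^(2x)
  Then ln(L) = lim(x→∞) [exponent × ln(base)]
  Evaluate using L'Hôpital or standard limits, then exponentiate.
  L = e^(10)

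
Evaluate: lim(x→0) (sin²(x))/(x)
This is a 0/0 indeterminate form.

Apply L'Hôpital's rule: differentiate numerator and denominator separately.
  f(x) = sin(x)^2   ⇒   f'(x) = 2·sin(x)·cos(x)
  g(x) = x   ⇒   g'(x) = 1
  lim(x→0) f'(x)/g'(x) = lim(x→0) (2·sin(x)·cos(x))/(1)
  = 0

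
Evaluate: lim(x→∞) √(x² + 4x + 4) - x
This is an ∞-∞ indeterminate form.

Combine fractions or rationalize to convert ∞-∞ to 0/0 form:
  lim(x→∞) √(x² + 4x + 4) - x = 2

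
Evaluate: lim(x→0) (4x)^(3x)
This is an exponential indeterminate form.

For exponential indeterminate forms, take the natural log:
  Let L = lim(x→0) (4x)^(3x)
  Then ln(L) = lim(x→0) [exponent × ln(base)]
  Evaluate using L'Hôpital or standard limits, then exponentiate.
  L = 1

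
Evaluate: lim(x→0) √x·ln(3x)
This is a 0·∞ indeterminate form.

Rewrite 0·∞ as a quotient (0/0 or ∞/∞ form), then apply L'Hôpital's rule:
  lim(x→0) √x·ln(3x) = 0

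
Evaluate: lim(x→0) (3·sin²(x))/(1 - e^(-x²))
This is a 0/0 indeterminate form.

Apply L'Hôpital's rule: differentiate numerator and denominator separately.
  f(x) = 3·sin(x)^2   ⇒   f'(x) = 6·sin(x)·cos(x)
  g(x) = 1 - e^(-x^2)   ⇒   g'(x) = 2·x·e^(-x^2)
  lim(x→0) f'(x)/g'(x) = lim(x→0) (6·sin(x)·cos(x))/(2·x·e^(-x^2))
  = 3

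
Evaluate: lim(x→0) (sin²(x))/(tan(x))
This is a 0/0 indeterminate form.

Apply L'Hôpital's rule: differentiate numerator and denominator separately.
  f(x) = sin(x)^2   ⇒   f'(x) = 2·sin(x)·cos(x)
  g(x) = tan(x)   ⇒   g'(x) = tan(x)^2 + 1
  lim(x→0) f'(x)/g'(x) = lim(x→0) (2·sin(x)·cos(x))/(tan(x)^2 + 1)
  = 0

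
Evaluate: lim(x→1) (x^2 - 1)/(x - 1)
This is a standard limit.

Factor or rationalize the expression:
  lim(x→1) (x^2 - 1)/(x - 1) = 2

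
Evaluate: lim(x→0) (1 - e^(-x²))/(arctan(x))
This is a 0/0 indeterminate form.

Apply L'Hôpital's rule: differentiate numerator and denominator separately.
  f(x) = 1 - e^(-x^2)   ⇒   f'(x) = 2·x·e^(-x^2)
  g(x) = atan(x)   ⇒   g'(x) = 1/(x^2 + 1)
  lim(x→0) f'(x)/g'(x) = lim(x→0) (2·x·e^(-x^2))/(1/(x^2 + 1))
  = 0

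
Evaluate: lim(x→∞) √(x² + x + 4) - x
This is an ∞-∞ indeterminate form.

Combine fractions or rationalize to convert ∞-∞ to 0/0 form:
  lim(x→∞) √(x² + x + 4) - x = 1/2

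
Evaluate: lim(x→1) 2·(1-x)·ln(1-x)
This is a 0·∞ indeterminate form.

Rewrite 0·∞ as a quotient (0/0 or ∞/∞ form), then apply L'Hôpital's rule:
  lim(x→1) 2·(1-x)·ln(1-x) = 0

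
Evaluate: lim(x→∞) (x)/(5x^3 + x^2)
This is an ∞/∞ indeterminate form.

Apply L'Hôpital's rule: differentiate numerator and denominator separately.
  f(x) = x   ⇒   f'(x) = 1
  g(x) = 5·x^3 + x^2   ⇒   g'(x) = 15·x^2 + 2·x
  lim(x→∞) f'(x)/g'(x) = lim(x→∞) (1)/(15·x^2 + 2·x)
  = 0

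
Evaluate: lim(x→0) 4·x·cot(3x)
This is a 0·∞ indeterminate form.

Rewrite 0·∞ as a quotient (0/0 or ∞/∞ form), then apply L'Hôpital's rule:
  lim(x→0) 4·x·cot(3x) = 4/3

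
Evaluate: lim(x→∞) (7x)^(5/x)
This is an exponential indeterminate form.

For exponential indeterminate forms, take the natural log:
  Let L = lim(x→∞) (7x)^(5/x)
  Then ln(L) = lim(x→∞) [exponent × ln(base)]
  Evaluate using L'Hôpital or standard limits, then exponentiate.
  L = 1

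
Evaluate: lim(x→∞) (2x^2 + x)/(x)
This is an ∞/∞ indeterminate form.

Apply L'Hôpital's rule: differentiate numerator and denominator separately.
  f(x) = 2·x^2 + x   ⇒   f'(x) = 4·x + 1
  g(x) = x   ⇒   g'(x) = 1
  lim(x→∞) f'(x)/g'(x) = lim(x→∞) (4·x + 1)/(1)
  = ∞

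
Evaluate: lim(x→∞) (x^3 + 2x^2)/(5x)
This is an ∞/∞ indeterminate form.

Apply L'Hôpital's rule: differentiate numerator and denominator separately.
  f(x) = x^3 + 2·x^2   ⇒   f'(x) = 3·x^2 + 4·x
  g(x) = 5·x   ⇒   g'(x) = 5
  lim(x→∞) f'(x)/g'(x) = lim(x→∞) (3·x^2 + 4·x)/(5)
  = ∞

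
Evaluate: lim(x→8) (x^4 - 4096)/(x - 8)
This is a standard limit.

Factor or rationalize the expression:
  lim(x→8) (x^4 - 4096)/(x - 8) = 2048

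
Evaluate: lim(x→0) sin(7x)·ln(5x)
This is a 0·∞ indeterminate form.

Rewrite 0·∞ as a quotient (0/0 or ∞/∞ form), then apply L'Hôpital's rule:
  lim(x→0) sin(7x)·ln(5x) = 0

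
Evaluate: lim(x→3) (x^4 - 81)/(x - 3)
This is a standard limit.

Factor or rationalize the expression:
  lim(x→3) (x^4 - 81)/(x - 3) = 108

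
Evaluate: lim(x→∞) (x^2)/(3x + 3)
This is an ∞/∞ indeterminate form.

Apply L'Hôpital's rule: differentiate numerator and denominator separately.
  f(x) = x^2   ⇒   f'(x) = 2·x
  g(x) = 3·x + 3   ⇒   g'(x) = 3
  lim(x→∞) f'(x)/g'(x) = lim(x→∞) (2·x)/(3)
  = ∞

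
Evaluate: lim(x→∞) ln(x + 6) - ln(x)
This is an ∞-∞ indeterminate form.

Combine fractions or rationalize to convert ∞-∞ to 0/0 form:
  lim(x→∞) ln(x + 6) - ln(x) = 0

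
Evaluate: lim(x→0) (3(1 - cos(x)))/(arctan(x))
This is a 0/0 indeterminate form.

Apply L'Hôpital's rule: differentiate numerator and denominator separately.
  f(x) = 3 - 3·cos(x)   ⇒   f'(x) = 3·sin(x)
  g(x) = atan(x)   ⇒   g'(x) = 1/(x^2 + 1)
  lim(x→0) f'(x)/g'(x) = lim(x→0) (3·sin(x))/(1/(x^2 + 1))
  = 0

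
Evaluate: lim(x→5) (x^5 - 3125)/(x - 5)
This is a standard limit.

Factor or rationalize the expression:
  lim(x→5) (x^5 - 3125)/(x - 5) = 3125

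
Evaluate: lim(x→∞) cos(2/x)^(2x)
This is an exponential indeterminate form.

For exponential indeterminate forms, take the natural log:
  Let L = lim(x→∞) cos(2/x)^(2x)
  Then ln(L) = lim(x→∞) [exponent × ln(base)]
  Evaluate using L'Hôpital or standard limits, then exponentiate.
  L = 1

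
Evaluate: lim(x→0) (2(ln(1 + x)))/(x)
This is a 0/0 indeterminate form.

Apply L'Hôpital's rule: differentiate numerator and denominator separately.
  f(x) = 2·ln(x + 1)   ⇒   f'(x) = 2/(x + 1)
  g(x) = x   ⇒   g'(x) = 1
  lim(x→0) f'(x)/g'(x) = lim(x→0) (2/(x + 1))/(1)
  = 2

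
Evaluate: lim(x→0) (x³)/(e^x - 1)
This is a 0/0 indeterminate form.

Apply L'Hôpital's rule: differentiate numerator and denominator separately.
  f(x) = x^3   ⇒   f'(x) = 3·x^2
  g(x) = e^(x) - 1   ⇒   g'(x) = e^(x)
  lim(x→0) f'(x)/g'(x) = lim(x→0) (3·x^2)/(e^(x))
  = 0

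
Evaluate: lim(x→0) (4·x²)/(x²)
This is a 0/0 indeterminate form.

Apply L'Hôpital's rule: differentiate numerator and denominator separately.
  f(x) = 4·x^2   ⇒   f'(x) = 8·x
  g(x) = x^2   ⇒   g'(x) = 2·x
  lim(x→0) f'(x)/g'(x) = lim(x→0) (8·x)/(2·x)
  = 4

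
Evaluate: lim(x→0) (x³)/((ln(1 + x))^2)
This is a 0/0 indeterminate form.

Apply L'Hôpital's rule: differentiate numerator and denominator separately.
  f(x) = x^3   ⇒   f'(x) = 3·x^2
  g(x) = ln(x + 1)^2   ⇒   g'(x) = 2·ln(x + 1)/(x + 1)
  lim(x→0) f'(x)/g'(x) = lim(x→0) (3·x^2)/(2·ln(x + 1)/(x + 1))
  = 0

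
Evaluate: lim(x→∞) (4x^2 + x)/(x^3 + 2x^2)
This is an ∞/∞ indeterminate form.

Apply L'Hôpital's rule: differentiate numerator and denominator separately.
  f(x) = 4·x^2 + x   ⇒   f'(x) = 8·x + 1
  g(x) = x^3 + 2·x^2   ⇒   g'(x) = 3·x^2 + 4·x
  lim(x→∞) f'(x)/g'(x) = lim(x→∞) (8·x + 1)/(3·x^2 + 4·x)
  = 0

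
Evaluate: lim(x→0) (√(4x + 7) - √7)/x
This is a standard limit.

Factor or rationalize the expression:
  lim(x→0) (√(4x + 7) - √7)/x = 2·sqrt(7)/7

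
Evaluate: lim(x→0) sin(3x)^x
This is an exponential indeterminate form.

For exponential indeterminate forms, take the natural log:
  Let L = lim(x→0) sin(3x)^x
  Then ln(L) = lim(x→0) [exponent × ln(base)]
  Evaluate using L'Hôpital or standard limits, then exponentiate.
  L = 1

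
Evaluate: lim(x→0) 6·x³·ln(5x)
This is a 0·∞ indeterminate form.

Rewrite 0·∞ as a quotient (0/0 or ∞/∞ form), then apply L'Hôpital's rule:
  lim(x→0) 6·x³·ln(5x) = 0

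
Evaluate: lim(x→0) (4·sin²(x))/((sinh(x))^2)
This is a 0/0 indeterminate form.

Apply L'Hôpital's rule: differentiate numerator and denominator separately.
  f(x) = 4·sin(x)^2   ⇒   f'(x) = 8·sin(x)·cos(x)
  g(x) = sinh(x)^2   ⇒   g'(x) = 2·sinh(x)·cosh(x)
  lim(x→0) f'(x)/g'(x) = lim(x→0) (8·sin(x)·cos(x))/(2·sinh(x)·cosh(x))
  = 4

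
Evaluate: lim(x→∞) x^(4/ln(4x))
This is an exponential indeterminate form.

For exponential indeterminate forms, take the natural log:
  Let L = lim(x→∞) x^(4/ln(4x))
  Then ln(L) = lim(x→∞) [exponent × ln(base)]
  Evaluate using L'Hôpital or standard limits, then exponentiate.
  L = e^(4)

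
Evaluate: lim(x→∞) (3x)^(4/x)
This is an exponential indeterminate form.

For exponential indeterminate forms, take the natural log:
  Let L = lim(x→∞) (3x)^(4/x)
  Then ln(L) = lim(x→∞) [exponent × ln(base)]
  Evaluate using L'Hôpital or standard limits, then exponentiate.
  L = 1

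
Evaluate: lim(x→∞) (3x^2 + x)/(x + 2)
This is an ∞/∞ indeterminate form.

Apply L'Hôpital's rule: differentiate numerator and denominator separately.
  f(x) = 3·x^2 + x   ⇒   f'(x) = 6·x + 1
  g(x) = x + 2   ⇒   g'(x) = 1
  lim(x→∞) f'(x)/g'(x) = lim(x→∞) (6·x + 1)/(1)
  = ∞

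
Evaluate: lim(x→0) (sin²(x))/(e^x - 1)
This is a 0/0 indeterminate form.

Apply L'Hôpital's rule: differentiate numerator and denominator separately.
  f(x) = sin(x)^2   ⇒   f'(x) = 2·sin(x)·cos(x)
  g(x) = e^(x) - 1   ⇒   g'(x) = e^(x)
  lim(x→0) f'(x)/g'(x) = lim(x→0) (2·sin(x)·cos(x))/(e^(x))
  = 0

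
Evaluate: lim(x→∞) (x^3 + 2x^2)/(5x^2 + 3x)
This is an ∞/∞ indeterminate form.

Apply L'Hôpital's rule: differentiate numerator and denominator separately.
  f(x) = x^3 + 2·x^2   ⇒   f'(x) = 3·x^2 + 4·x
  g(x) = 5·x^2 + 3·x   ⇒   g'(x) = 10·x + 3
  lim(x→∞) f'(x)/g'(x) = lim(x→∞) (3·x^2 + 4·x)/(10·x + 3)
  = ∞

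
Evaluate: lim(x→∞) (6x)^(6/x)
This is an exponential indeterminate form.

For exponential indeterminate forms, take the natural log:
  Let L = lim(x→∞) (6x)^(6/x)
  Then ln(L) = lim(x→∞) [exponent × ln(base)]
  Evaluate using L'Hôpital or standard limits, then exponentiate.
  L = 1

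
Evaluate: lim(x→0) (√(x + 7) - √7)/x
This is a standard limit.

Factor or rationalize the expression:
  lim(x→0) (√(x + 7) - √7)/x = sqrt(7)/14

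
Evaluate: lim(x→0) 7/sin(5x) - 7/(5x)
This is an ∞-∞ indeterminate form.

Combine fractions or rationalize to convert ∞-∞ to 0/0 form:
  lim(x→0) 7/sin(5x) - 7/(5x) = 0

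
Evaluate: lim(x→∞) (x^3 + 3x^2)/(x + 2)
This is an ∞/∞ indeterminate form.

Apply L'Hôpital's rule: differentiate numerator and denominator separately.
  f(x) = x^3 + 3·x^2   ⇒   f'(x) = 3·x^2 + 6·x
  g(x) = x + 2   ⇒   g'(x) = 1
  lim(x→∞) f'(x)/g'(x) = lim(x→∞) (3·x^2 + 6·x)/(1)
  = ∞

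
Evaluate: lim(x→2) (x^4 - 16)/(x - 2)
This is a standard limit.

Factor or rationalize the expression:
  lim(x→2) (x^4 - 16)/(x - 2) = 32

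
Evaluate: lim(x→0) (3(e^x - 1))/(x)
This is a 0/0 indeterminate form.

Apply L'Hôpital's rule: differentiate numerator and denominator separately.
  f(x) = 3·e^(x) - 3   ⇒   f'(x) = 3·e^(x)
  g(x) = x   ⇒   g'(x) = 1
  lim(x→0) f'(x)/g'(x) = lim(x→0) (3·e^(x))/(1)
  = 3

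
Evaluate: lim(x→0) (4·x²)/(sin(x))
This is a 0/0 indeterminate form.

Apply L'Hôpital's rule: differentiate numerator and denominator separately.
  f(x) = 4·x^2   ⇒   f'(x) = 8·x
  g(x) = sin(x)   ⇒   g'(x) = cos(x)
  lim(x→0) f'(x)/g'(x) = lim(x→0) (8·x)/(cos(x))
  = 0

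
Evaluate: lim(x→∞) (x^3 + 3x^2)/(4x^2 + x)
This is an ∞/∞ indeterminate form.

Apply L'Hôpital's rule: differentiate numerator and denominator separately.
  f(x) = x^3 + 3·x^2   ⇒   f'(x) = 3·x^2 + 6·x
  g(x) = 4·x^2 + x   ⇒   g'(x) = 8·x + 1
  lim(x→∞) f'(x)/g'(x) = lim(x→∞) (3·x^2 + 6·x)/(8·x + 1)
  = ∞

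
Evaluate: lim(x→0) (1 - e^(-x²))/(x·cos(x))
This is a 0/0 indeterminate form.

Apply L'Hôpital's rule: differentiate numerator and denominator separately.
  f(x) = 1 - e^(-x^2)   ⇒   f'(x) = 2·x·e^(-x^2)
  g(x) = x·cos(x)   ⇒   g'(x) = -x·sin(x) + cos(x)
  lim(x→0) f'(x)/g'(x) = lim(x→0) (2·x·e^(-x^2))/(-x·sin(x) + cos(x))
  = 0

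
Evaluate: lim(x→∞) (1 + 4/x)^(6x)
This is an exponential indeterminate form.

For exponential indeterminate forms, take the natural log:
  Let L = lim(x→∞) (1 + 4/x)^(6x)
  Then ln(L) = lim(x→∞) [exponent × ln(base)]
  Evaluate using L'Hôpital or standard limits, then exponentiate.
  L = e^(24)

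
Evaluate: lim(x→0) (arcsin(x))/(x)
This is a 0/0 indeterminate form.

Apply L'Hôpital's rule: differentiate numerator and denominator separately.
  f(x) = asin(x)   ⇒   f'(x) = 1/sqrt(1 - x^2)
  g(x) = x   ⇒   g'(x) = 1
  lim(x→0) f'(x)/g'(x) = lim(x→0) (1/sqrt(1 - x^2))/(1)
  = 1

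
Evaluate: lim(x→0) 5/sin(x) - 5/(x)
This is an ∞-∞ indeterminate form.

Combine fractions or rationalize to convert ∞-∞ to 0/0 form:
  lim(x→0) 5/sin(x) - 5/(x) = 0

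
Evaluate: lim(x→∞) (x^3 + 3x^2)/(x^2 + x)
This is an ∞/∞ indeterminate form.

Apply L'Hôpital's rule: differentiate numerator and denominator separately.
  f(x) = x^3 + 3·x^2   ⇒   f'(x) = 3·x^2 + 6·x
  g(x) = x^2 + x   ⇒   g'(x) = 2·x + 1
  lim(x→∞) f'(x)/g'(x) = lim(x→∞) (3·x^2 + 6·x)/(2·x + 1)
  = ∞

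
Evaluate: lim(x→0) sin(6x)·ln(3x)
This is a 0·∞ indeterminate form.

Rewrite 0·∞ as a quotient (0/0 or ∞/∞ form), then apply L'Hôpital's rule:
  lim(x→0) sin(6x)·ln(3x) = 0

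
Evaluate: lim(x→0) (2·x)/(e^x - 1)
This is a 0/0 indeterminate form.

Apply L'Hôpital's rule: differentiate numerator and denominator separately.
  f(x) = 2·x   ⇒   f'(x) = 2
  g(x) = e^(x) - 1   ⇒   g'(x) = e^(x)
  lim(x→0) f'(x)/g'(x) = lim(x→0) (2)/(e^(x))
  = 2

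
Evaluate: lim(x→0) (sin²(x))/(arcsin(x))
This is a 0/0 indeterminate form.

Apply L'Hôpital's rule: differentiate numerator and denominator separately.
  f(x) = sin(x)^2   ⇒   f'(x) = 2·sin(x)·cos(x)
  g(x) = asin(x)   ⇒   g'(x) = 1/sqrt(1 - x^2)
  lim(x→0) f'(x)/g'(x) = lim(x→0) (2·sin(x)·cos(x))/(1/sqrt(1 - x^2))
  = 0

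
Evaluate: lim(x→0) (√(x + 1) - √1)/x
This is a standard limit.

Factor or rationalize the expression:
  lim(x→0) (√(x + 1) - √1)/x = 1/2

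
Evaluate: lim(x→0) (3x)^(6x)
This is an exponential indeterminate form.

For exponential indeterminate forms, take the natural log:
  Let L = lim(x→0) (3x)^(6x)
  Then ln(L) = lim(x→0) [exponent × ln(base)]
  Evaluate using L'Hôpital or standard limits, then exponentiate.
  L = 1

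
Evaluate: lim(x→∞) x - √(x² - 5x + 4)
This is an ∞-∞ indeterminate form.

Combine fractions or rationalize to convert ∞-∞ to 0/0 form:
  lim(x→∞) x - √(x² - 5x + 4) = 5/2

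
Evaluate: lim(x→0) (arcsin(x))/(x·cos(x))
This is a 0/0 indeterminate form.

Apply L'Hôpital's rule: differentiate numerator and denominator separately.
  f(x) = asin(x)   ⇒   f'(x) = 1/sqrt(1 - x^2)
  g(x) = x·cos(x)   ⇒   g'(x) = -x·sin(x) + cos(x)
  lim(x→0) f'(x)/g'(x) = lim(x→0) (1/sqrt(1 - x^2))/(-x·sin(x) + cos(x))
  = 1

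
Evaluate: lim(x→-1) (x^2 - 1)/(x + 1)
This is a standard limit.

Factor or rationalize the expression:
  lim(x→-1) (x^2 - 1)/(x + 1) = -2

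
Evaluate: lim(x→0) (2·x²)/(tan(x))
This is a 0/0 indeterminate form.

Apply L'Hôpital's rule: differentiate numerator and denominator separately.
  f(x) = 2·x^2   ⇒   f'(x) = 4·x
  g(x) = tan(x)   ⇒   g'(x) = tan(x)^2 + 1
  lim(x→0) f'(x)/g'(x) = lim(x→0) (4·x)/(tan(x)^2 + 1)
  = 0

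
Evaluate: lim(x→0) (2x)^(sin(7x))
This is an exponential indeterminate form.

For exponential indeterminate forms, take the natural log:
  Let L = lim(x→0) (2x)^(sin(7x))
  Then ln(L) = lim(x→0) [exponent × ln(base)]
  Evaluate using L'Hôpital or standard limits, then exponentiate.
  L = 1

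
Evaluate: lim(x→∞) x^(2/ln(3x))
This is an exponential indeterminate form.

For exponential indeterminate forms, take the natural log:
  Let L = lim(x→∞) x^(2/ln(3x))
  Then ln(L) = lim(x→∞) [exponent × ln(base)]
  Evaluate using L'Hôpital or standard limits, then exponentiate.
  L = e²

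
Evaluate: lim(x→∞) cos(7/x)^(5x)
This is an exponential indeterminate form.

For exponential indeterminate forms, take the natural log:
  Let L = lim(x→∞) cos(7/x)^(5x)
  Then ln(L) = lim(x→∞) [exponent × ln(base)]
  Evaluate using L'Hôpital or standard limits, then exponentiate.
  L = 1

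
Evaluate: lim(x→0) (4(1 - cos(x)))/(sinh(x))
This is a 0/0 indeterminate form.

Apply L'Hôpital's rule: differentiate numerator and denominator separately.
  f(x) = 4 - 4·cos(x)   ⇒   f'(x) = 4·sin(x)
  g(x) = sinh(x)   ⇒   g'(x) = cosh(x)
  lim(x→0) f'(x)/g'(x) = lim(x→0) (4·sin(x))/(cosh(x))
  = 0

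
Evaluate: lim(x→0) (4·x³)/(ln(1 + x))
This is a 0/0 indeterminate form.

Apply L'Hôpital's rule: differentiate numerator and denominator separately.
  f(x) = 4·x^3   ⇒   f'(x) = 12·x^2
  g(x) = ln(x + 1)   ⇒   g'(x) = 1/(x + 1)
  lim(x→0) f'(x)/g'(x) = lim(x→0) (12·x^2)/(1/(x + 1))
  = 0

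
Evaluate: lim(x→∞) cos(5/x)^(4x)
This is an exponential indeterminate form.

For exponential indeterminate forms, take the natural log:
  Let L = lim(x→∞) cos(5/x)^(4x)
  Then ln(L) = lim(x→∞) [exponent × ln(base)]
  Evaluate using L'Hôpital or standard limits, then exponentiate.
  L = 1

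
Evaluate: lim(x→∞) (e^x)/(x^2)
This is an ∞/∞ indeterminate form.

Apply L'Hôpital's rule: differentiate numerator and denominator separately.
  f(x) = e^(x)   ⇒   f'(x) = e^(x)
  g(x) = x^2   ⇒   g'(x) = 2·x
  lim(x→∞) f'(x)/g'(x) = lim(x→∞) (e^(x))/(2·x)
  = ∞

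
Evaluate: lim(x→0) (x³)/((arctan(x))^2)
This is a 0/0 indeterminate form.

Apply L'Hôpital's rule: differentiate numerator and denominator separately.
  f(x) = x^3   ⇒   f'(x) = 3·x^2
  g(x) = atan(x)^2   ⇒   g'(x) = 2·atan(x)/(x^2 + 1)
  lim(x→0) f'(x)/g'(x) = lim(x→0) (3·x^2)/(2·atan(x)/(x^2 + 1))
  = 0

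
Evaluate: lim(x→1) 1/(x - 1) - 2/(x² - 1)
This is an ∞-∞ indeterminate form.

Combine fractions or rationalize to convert ∞-∞ to 0/0 form:
  lim(x→1) 1/(x - 1) - 2/(x² - 1) = 1/2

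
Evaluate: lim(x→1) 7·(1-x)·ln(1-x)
This is a 0·∞ indeterminate form.

Rewrite 0·∞ as a quotient (0/0 or ∞/∞ form), then apply L'Hôpital's rule:
  lim(x→1) 7·(1-x)·ln(1-x) = 0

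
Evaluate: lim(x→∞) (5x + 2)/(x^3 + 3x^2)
This is an ∞/∞ indeterminate form.

Apply L'Hôpital's rule: differentiate numerator and denominator separately.
  f(x) = 5·x + 2   ⇒   f'(x) = 5
  g(x) = x^3 + 3·x^2   ⇒   g'(x) = 3·x^2 + 6·x
  lim(x→∞) f'(x)/g'(x) = lim(x→∞) (5)/(3·x^2 + 6·x)
  = 0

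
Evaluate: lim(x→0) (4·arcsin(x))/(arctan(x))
This is a 0/0 indeterminate form.

Apply L'Hôpital's rule: differentiate numerator and denominator separately.
  f(x) = 4·asin(x)   ⇒   f'(x) = 4/sqrt(1 - x^2)
  g(x) = atan(x)   ⇒   g'(x) = 1/(x^2 + 1)
  lim(x→0) f'(x)/g'(x) = lim(x→0) (4/sqrt(1 - x^2))/(1/(x^2 + 1))
  = 4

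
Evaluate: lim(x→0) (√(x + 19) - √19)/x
This is a standard limit.

Factor or rationalize the expression:
  lim(x→0) (√(x + 19) - √19)/x = sqrt(19)/38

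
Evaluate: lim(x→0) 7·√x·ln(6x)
This is a 0·∞ indeterminate form.

Rewrite 0·∞ as a quotient (0/0 or ∞/∞ form), then apply L'Hôpital's rule:
  lim(x→0) 7·√x·ln(6x) = 0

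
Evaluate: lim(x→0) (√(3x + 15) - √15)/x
This is a standard limit.

Factor or rationalize the expression:
  lim(x→0) (√(3x + 15) - √15)/x = sqrt(15)/10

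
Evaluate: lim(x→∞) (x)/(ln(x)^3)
This is an ∞/∞ indeterminate form.

Apply L'Hôpital's rule: differentiate numerator and denominator separately.
  f(x) = x   ⇒   f'(x) = 1
  g(x) = ln(x)^3   ⇒   g'(x) = 3·ln(x)^2/x
  lim(x→∞) f'(x)/g'(x) = lim(x→∞) (1)/(3·ln(x)^2/x)
  = ∞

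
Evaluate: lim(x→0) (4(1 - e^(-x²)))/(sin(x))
This is a 0/0 indeterminate form.

Apply L'Hôpital's rule: differentiate numerator and denominator separately.
  f(x) = 4 - 4·e^(-x^2)   ⇒   f'(x) = 8·x·e^(-x^2)
  g(x) = sin(x)   ⇒   g'(x) = cos(x)
  lim(x→0) f'(x)/g'(x) = lim(x→0) (8·x·e^(-x^2))/(cos(x))
  = 0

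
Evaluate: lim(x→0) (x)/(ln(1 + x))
This is a 0/0 indeterminate form.

Apply L'Hôpital's rule: differentiate numerator and denominator separately.
  f(x) = x   ⇒   f'(x) = 1
  g(x) = ln(x + 1)   ⇒   g'(x) = 1/(x + 1)
  lim(x→0) f'(x)/g'(x) = lim(x→0) (1)/(1/(x + 1))
  = 1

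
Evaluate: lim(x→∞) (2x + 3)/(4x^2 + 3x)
This is an ∞/∞ indeterminate form.

Apply L'Hôpital's rule: differentiate numerator and denominator separately.
  f(x) = 2·x + 3   ⇒   f'(x) = 2
  g(x) = 4·x^2 + 3·x   ⇒   g'(x) = 8·x + 3
  lim(x→∞) f'(x)/g'(x) = lim(x→∞) (2)/(8·x + 3)
  = 0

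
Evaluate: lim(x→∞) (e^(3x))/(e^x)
This is an ∞/∞ indeterminate form.

Apply L'Hôpital's rule: differentiate numerator and denominator separately.
  f(x) = e^(3·x)   ⇒   f'(x) = 3·e^(3·x)
  g(x) = e^(x)   ⇒   g'(x) = e^(x)
  lim(x→∞) f'(x)/g'(x) = lim(x→∞) (3·e^(3·x))/(e^(x))
  = ∞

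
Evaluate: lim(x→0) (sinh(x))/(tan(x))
This is a 0/0 indeterminate form.

Apply L'Hôpital's rule: differentiate numerator and denominator separately.
  f(x) = sinh(x)   ⇒   f'(x) = cosh(x)
  g(x) = tan(x)   ⇒   g'(x) = tan(x)^2 + 1
  lim(x→0) f'(x)/g'(x) = lim(x→0) (cosh(x))/(tan(x)^2 + 1)
  = 1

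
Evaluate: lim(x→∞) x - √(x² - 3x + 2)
This is an ∞-∞ indeterminate form.

Combine fractions or rationalize to convert ∞-∞ to 0/0 form:
  lim(x→∞) x - √(x² - 3x + 2) = 3/2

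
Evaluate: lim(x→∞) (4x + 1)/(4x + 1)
This is an ∞/∞ indeterminate form.

Apply L'Hôpital's rule: differentiate numerator and denominator separately.
  f(x) = 4·x + 1   ⇒   f'(x) = 4
  g(x) = 4·x + 1   ⇒   g'(x) = 4
  lim(x→∞) f'(x)/g'(x) = lim(x→∞) (4)/(4)
  = 1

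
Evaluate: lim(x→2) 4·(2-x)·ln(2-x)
This is a 0·∞ indeterminate form.

Rewrite 0·∞ as a quotient (0/0 or ∞/∞ form), then apply L'Hôpital's rule:
  lim(x→2) 4·(2-x)·ln(2-x) = 0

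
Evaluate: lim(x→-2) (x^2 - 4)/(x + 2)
This is a standard limit.

Factor or rationalize the expression:
  lim(x→-2) (x^2 - 4)/(x + 2) = -4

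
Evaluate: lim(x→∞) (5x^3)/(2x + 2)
This is an ∞/∞ indeterminate form.

Apply L'Hôpital's rule: differentiate numerator and denominator separately.
  f(x) = 5·x^3   ⇒   f'(x) = 15·x^2
  g(x) = 2·x + 2   ⇒   g'(x) = 2
  lim(x→∞) f'(x)/g'(x) = lim(x→∞) (15·x^2)/(2)
  = ∞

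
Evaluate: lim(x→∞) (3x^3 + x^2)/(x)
This is an ∞/∞ indeterminate form.

Apply L'Hôpital's rule: differentiate numerator and denominator separately.
  f(x) = 3·x^3 + x^2   ⇒   f'(x) = 9·x^2 + 2·x
  g(x) = x   ⇒   g'(x) = 1
  lim(x→∞) f'(x)/g'(x) = lim(x→∞) (9·x^2 + 2·x)/(1)
  = ∞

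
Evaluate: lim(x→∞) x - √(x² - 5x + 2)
This is an ∞-∞ indeterminate form.

Combine fractions or rationalize to convert ∞-∞ to 0/0 form:
  lim(x→∞) x - √(x² - 5x + 2) = 5/2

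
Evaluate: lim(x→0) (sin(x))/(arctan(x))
This is a 0/0 indeterminate form.

Apply L'Hôpital's rule: differentiate numerator and denominator separately.
  f(x) = sin(x)   ⇒   f'(x) = cos(x)
  g(x) = atan(x)   ⇒   g'(x) = 1/(x^2 + 1)
  lim(x→0) f'(x)/g'(x) = lim(x→0) (cos(x))/(1/(x^2 + 1))
  = 1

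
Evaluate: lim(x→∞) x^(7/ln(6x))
This is an exponential indeterminate form.

For exponential indeterminate forms, take the natural log:
  Let L = lim(x→∞) x^(7/ln(6x))
  Then ln(L) = lim(x→∞) [exponent × ln(base)]
  Evaluate using L'Hôpital or standard limits, then exponentiate.
  L = e^(7)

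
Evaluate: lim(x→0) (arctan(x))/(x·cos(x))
This is a 0/0 indeterminate form.

Apply L'Hôpital's rule: differentiate numerator and denominator separately.
  f(x) = atan(x)   ⇒   f'(x) = 1/(x^2 + 1)
  g(x) = x·cos(x)   ⇒   g'(x) = -x·sin(x) + cos(x)
  lim(x→0) f'(x)/g'(x) = lim(x→0) (1/(x^2 + 1))/(-x·sin(x) + cos(x))
  = 1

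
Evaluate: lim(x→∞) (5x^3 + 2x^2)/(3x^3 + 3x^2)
This is an ∞/∞ indeterminate form.

Apply L'Hôpital's rule: differentiate numerator and denominator separately.
  f(x) = 5·x^3 + 2·x^2   ⇒   f'(x) = 15·x^2 + 4·x
  g(x) = 3·x^3 + 3·x^2   ⇒   g'(x) = 9·x^2 + 6·x
  lim(x→∞) f'(x)/g'(x) = lim(x→∞) (15·x^2 + 4·x)/(9·x^2 + 6·x)
  = 5/3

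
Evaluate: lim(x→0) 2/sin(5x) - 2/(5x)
This is an ∞-∞ indeterminate form.

Combine fractions or rationalize to convert ∞-∞ to 0/0 form:
  lim(x→0) 2/sin(5x) - 2/(5x) = 0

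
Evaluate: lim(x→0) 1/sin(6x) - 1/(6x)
This is an ∞-∞ indeterminate form.

Combine fractions or rationalize to convert ∞-∞ to 0/0 form:
  lim(x→0) 1/sin(6x) - 1/(6x) = 0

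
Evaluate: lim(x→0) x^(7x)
This is an exponential indeterminate form.

For exponential indeterminate forms, take the natural log:
  Let L = lim(x→0) x^(7x)
  Then ln(L) = lim(x→0) [exponent × ln(base)]
  Evaluate using L'Hôpital or standard limits, then exponentiate.
  L = 1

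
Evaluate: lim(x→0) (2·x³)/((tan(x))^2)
This is a 0/0 indeterminate form.

Apply L'Hôpital's rule: differentiate numerator and denominator separately.
  f(x) = 2·x^3   ⇒   f'(x) = 6·x^2
  g(x) = tan(x)^2   ⇒   g'(x) = (2·tan(x)^2 + 2)·tan(x)
  lim(x→0) f'(x)/g'(x) = lim(x→0) (6·x^2)/((2·tan(x)^2 + 2)·tan(x))
  = 0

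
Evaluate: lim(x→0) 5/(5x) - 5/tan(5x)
This is an ∞-∞ indeterminate form.

Combine fractions or rationalize to convert ∞-∞ to 0/0 form:
  lim(x→0) 5/(5x) - 5/tan(5x) = 0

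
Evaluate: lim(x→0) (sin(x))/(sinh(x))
This is a 0/0 indeterminate form.

Apply L'Hôpital's rule: differentiate numerator and denominator separately.
  f(x) = sin(x)   ⇒   f'(x) = cos(x)
  g(x) = sinh(x)   ⇒   g'(x) = cosh(x)
  lim(x→0) f'(x)/g'(x) = lim(x→0) (cos(x))/(cosh(x))
  = 1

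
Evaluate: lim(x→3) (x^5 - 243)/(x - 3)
This is a standard limit.

Factor or rationalize the expression:
  lim(x→3) (x^5 - 243)/(x - 3) = 405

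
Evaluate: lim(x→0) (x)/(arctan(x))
This is a 0/0 indeterminate form.

Apply L'Hôpital's rule: differentiate numerator and denominator separately.
  f(x) = x   ⇒   f'(x) = 1
  g(x) = atan(x)   ⇒   g'(x) = 1/(x^2 + 1)
  lim(x→0) f'(x)/g'(x) = lim(x→0) (1)/(1/(x^2 + 1))
  = 1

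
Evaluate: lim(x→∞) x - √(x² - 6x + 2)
This is an ∞-∞ indeterminate form.

Combine fractions or rationalize to convert ∞-∞ to 0/0 form:
  lim(x→∞) x - √(x² - 6x + 2) = 3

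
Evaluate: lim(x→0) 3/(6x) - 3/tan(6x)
This is an ∞-∞ indeterminate form.

Combine fractions or rationalize to convert ∞-∞ to 0/0 form:
  lim(x→0) 3/(6x) - 3/tan(6x) = 0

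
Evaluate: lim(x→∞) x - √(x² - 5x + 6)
This is an ∞-∞ indeterminate form.

Combine fractions or rationalize to convert ∞-∞ to 0/0 form:
  lim(x→∞) x - √(x² - 5x + 6) = 5/2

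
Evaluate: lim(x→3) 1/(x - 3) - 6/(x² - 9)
This is an ∞-∞ indeterminate form.

Combine fractions or rationalize to convert ∞-∞ to 0/0 form:
  lim(x→3) 1/(x - 3) - 6/(x² - 9) = 1/6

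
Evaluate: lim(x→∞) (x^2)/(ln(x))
This is an ∞/∞ indeterminate form.

Apply L'Hôpital's rule: differentiate numerator and denominator separately.
  f(x) = x^2   ⇒   f'(x) = 2·x
  g(x) = ln(x)   ⇒   g'(x) = 1/x
  lim(x→∞) f'(x)/g'(x) = lim(x→∞) (2·x)/(1/x)
  = ∞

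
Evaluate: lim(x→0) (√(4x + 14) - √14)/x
This is a standard limit.

Factor or rationalize the expression:
  lim(x→0) (√(4x + 14) - √14)/x = sqrt(14)/7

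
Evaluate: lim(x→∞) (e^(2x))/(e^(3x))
This is an ∞/∞ indeterminate form.

Apply L'Hôpital's rule: differentiate numerator and denominator separately.
  f(x) = e^(2·x)   ⇒   f'(x) = 2·e^(2·x)
  g(x) = e^(3·x)   ⇒   g'(x) = 3·e^(3·x)
  lim(x→∞) f'(x)/g'(x) = lim(x→∞) (2·e^(2·x))/(3·e^(3·x))
  = 0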